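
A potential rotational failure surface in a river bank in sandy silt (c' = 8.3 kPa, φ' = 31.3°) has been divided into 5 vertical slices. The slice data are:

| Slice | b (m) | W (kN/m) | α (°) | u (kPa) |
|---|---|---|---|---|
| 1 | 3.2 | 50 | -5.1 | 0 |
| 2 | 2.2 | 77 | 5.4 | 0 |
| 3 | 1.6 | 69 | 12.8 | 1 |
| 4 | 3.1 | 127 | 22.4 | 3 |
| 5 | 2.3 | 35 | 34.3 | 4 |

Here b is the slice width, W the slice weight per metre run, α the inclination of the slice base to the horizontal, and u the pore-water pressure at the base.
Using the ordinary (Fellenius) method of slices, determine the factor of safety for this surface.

Ordinary method of slices: FS = Σ[c'·Δl_i + (W_i cosα_i − u_i·Δl_i)·tanφ'] / Σ W_i sinα_i, with Δl_i = b_i / cosα_i.
Slice 1: Δl = 3.2/cos(-5.1°) = 3.213 m; N'_1 = 50·cos(-5.1°) − 0·3.213 = 49.8; c'Δl = 26.67; W sinα = -4.4
Slice 2: Δl = 2.2/cos5.4° = 2.210 m; N'_2 = 77·cos5.4° − 0·2.210 = 76.7; c'Δl = 18.34; W sinα = 7.2
Slice 3: Δl = 1.6/cos12.8° = 1.641 m; N'_3 = 69·cos12.8° − 1·1.641 = 65.6; c'Δl = 13.62; W sinα = 15.3
Slice 4: Δl = 3.1/cos22.4° = 3.353 m; N'_4 = 127·cos22.4° − 3·3.353 = 107.4; c'Δl = 27.83; W sinα = 48.4
Slice 5: Δl = 2.3/cos34.3° = 2.784 m; N'_5 = 35·cos34.3° − 4·2.784 = 17.8; c'Δl = 23.11; W sinα = 19.7
Σc'Δl = 109.6 kN/m; ΣN' = 317.2 kN/m; ΣW sinα = 86.2 kN/m
Resisting = 109.6 + 317.2·tan31.3° = 109.6 + 192.9 = 302.4 kN/m
FS = 302.4 / 86.2 = 3.508

FS = 3.51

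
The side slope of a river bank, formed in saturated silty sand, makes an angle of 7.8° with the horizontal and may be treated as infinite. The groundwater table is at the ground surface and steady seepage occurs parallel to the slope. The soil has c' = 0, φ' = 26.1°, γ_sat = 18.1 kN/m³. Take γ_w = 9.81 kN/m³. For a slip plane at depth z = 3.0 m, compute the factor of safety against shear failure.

FS = 1.64

With seepage parallel to the slope and the water table at the surface, the effective normal stress on the slip plane uses the buoyant unit weight γ' = γ_sat − γ_w while the driving shear stress uses γ_sat:
FS = [c' + γ' z cos²β tanφ'] / [γ_sat z sinβ cosβ]
(For c' = 0 this reduces to FS = (γ'/γ_sat)·tanφ'/tanβ.)
γ' = 18.1 − 9.81 = 8.29 kN/m³
Numerator = 0.0 + 8.29·3.0·cos²7.8°·tan26.1° = 0.0 + 8.29·3.0·0.9816·0.4899 = 11.959 kPa
Denominator = 18.1·3.0·sin7.8°·cos7.8° = 18.1·3.0·0.1357·0.9907 = 7.301 kPa
FS = 11.959 / 7.301 = 1.638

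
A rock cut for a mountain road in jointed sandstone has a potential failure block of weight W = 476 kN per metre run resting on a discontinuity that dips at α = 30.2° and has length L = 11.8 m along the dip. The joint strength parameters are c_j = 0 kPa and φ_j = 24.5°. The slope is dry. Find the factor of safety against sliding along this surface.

FS = 0.78

Resolving the block weight along and normal to the plane and applying the Mohr–Coulomb strength on the joint:
N' = W cosα = 476·cos30.2° = 411.4 kN/m
Driving force T = W sinα = 476·sin30.2° = 239.4 kN/m
Resisting force R = c_j·L + N'·tanφ_j = 0·11.8 + 411.4·tan24.5° = 0.0 + 187.5 = 187.5 kN/m
FS = R / T = 187.5 / 239.4 = 0.783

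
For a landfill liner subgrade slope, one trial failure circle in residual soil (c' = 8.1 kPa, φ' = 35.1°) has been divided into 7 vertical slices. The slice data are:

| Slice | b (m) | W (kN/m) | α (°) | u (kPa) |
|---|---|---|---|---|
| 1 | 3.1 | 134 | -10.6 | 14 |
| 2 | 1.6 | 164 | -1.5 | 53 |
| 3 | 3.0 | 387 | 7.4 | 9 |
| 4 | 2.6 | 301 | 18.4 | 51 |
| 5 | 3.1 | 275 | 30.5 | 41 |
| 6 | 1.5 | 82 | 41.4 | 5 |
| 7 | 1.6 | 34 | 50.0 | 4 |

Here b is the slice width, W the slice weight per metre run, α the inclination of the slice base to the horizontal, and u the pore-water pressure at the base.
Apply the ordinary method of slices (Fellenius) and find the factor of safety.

Ordinary method of slices: FS = Σ[c'·Δl_i + (W_i cosα_i − u_i·Δl_i)·tanφ'] / Σ W_i sinα_i, with Δl_i = b_i / cosα_i.
Slice 1: Δl = 3.1/cos(-10.6°) = 3.154 m; N'_1 = 134·cos(-10.6°) − 14·3.154 = 87.6; c'Δl = 25.55; W sinα = -24.6
Slice 2: Δl = 1.6/cos(-1.5°) = 1.601 m; N'_2 = 164·cos(-1.5°) − 53·1.601 = 79.1; c'Δl = 12.96; W sinα = -4.3
Slice 3: Δl = 3.0/cos7.4° = 3.025 m; N'_3 = 387·cos7.4° − 9·3.025 = 356.5; c'Δl = 24.50; W sinα = 49.8
Slice 4: Δl = 2.6/cos18.4° = 2.740 m; N'_4 = 301·cos18.4° − 51·2.740 = 145.9; c'Δl = 22.19; W sinα = 95.0
Slice 5: Δl = 3.1/cos30.5° = 3.598 m; N'_5 = 275·cos30.5° − 41·3.598 = 89.4; c'Δl = 29.14; W sinα = 139.6
Slice 6: Δl = 1.5/cos41.4° = 2.000 m; N'_6 = 82·cos41.4° − 5·2.000 = 51.5; c'Δl = 16.20; W sinα = 54.2
Slice 7: Δl = 1.6/cos50.0° = 2.489 m; N'_7 = 34·cos50.0° − 4·2.489 = 11.9; c'Δl = 20.16; W sinα = 26.0
Σc'Δl = 150.7 kN/m; ΣN' = 821.9 kN/m; ΣW sinα = 335.8 kN/m
Resisting = 150.7 + 821.9·tan35.1° = 150.7 + 577.7 = 728.4 kN/m
FS = 728.4 / 335.8 = 2.169

FS = 2.17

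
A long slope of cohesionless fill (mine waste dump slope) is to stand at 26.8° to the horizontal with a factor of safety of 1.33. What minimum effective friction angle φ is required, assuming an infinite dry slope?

FS = tanφ/tanβ ⇒ tanφ = FS · tanβ = 1.33 · tan26.8° = 0.6718
φ = arctan(0.6718) = 33.89°

φ = 33.9°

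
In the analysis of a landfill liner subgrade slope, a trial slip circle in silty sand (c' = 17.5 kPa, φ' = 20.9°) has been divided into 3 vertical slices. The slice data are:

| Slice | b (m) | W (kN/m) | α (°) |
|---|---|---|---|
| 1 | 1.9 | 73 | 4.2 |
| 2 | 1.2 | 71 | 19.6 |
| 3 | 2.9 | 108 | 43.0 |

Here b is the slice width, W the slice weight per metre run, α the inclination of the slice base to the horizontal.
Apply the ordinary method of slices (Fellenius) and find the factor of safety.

Ordinary method of slices: FS = Σ[c'·Δl_i + (W_i cosα_i)·tanφ'] / Σ W_i sinα_i, with Δl_i = b_i / cosα_i.
Slice 1: Δl = 1.9/cos4.2° = 1.905 m; N'_1 = 73·cos4.2° = 72.8; c'Δl = 33.34; W sinα = 5.3
Slice 2: Δl = 1.2/cos19.6° = 1.274 m; N'_2 = 71·cos19.6° = 66.9; c'Δl = 22.29; W sinα = 23.8
Slice 3: Δl = 2.9/cos43.0° = 3.965 m; N'_3 = 108·cos43.0° = 79.0; c'Δl = 69.39; W sinα = 73.7
Σc'Δl = 125.0 kN/m; ΣN' = 218.7 kN/m; ΣW sinα = 102.8 kN/m
Resisting = 125.0 + 218.7·tan20.9° = 125.0 + 83.5 = 208.5 kN/m
FS = 208.5 / 102.8 = 2.028

FS = 2.03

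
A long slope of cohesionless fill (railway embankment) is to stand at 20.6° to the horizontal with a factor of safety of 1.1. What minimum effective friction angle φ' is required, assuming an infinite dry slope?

φ' = 22.5°

FS = tanφ'/tanβ ⇒ tanφ' = FS · tanβ = 1.1 · tan20.6° = 0.4135
φ' = arctan(0.4135) = 22.46°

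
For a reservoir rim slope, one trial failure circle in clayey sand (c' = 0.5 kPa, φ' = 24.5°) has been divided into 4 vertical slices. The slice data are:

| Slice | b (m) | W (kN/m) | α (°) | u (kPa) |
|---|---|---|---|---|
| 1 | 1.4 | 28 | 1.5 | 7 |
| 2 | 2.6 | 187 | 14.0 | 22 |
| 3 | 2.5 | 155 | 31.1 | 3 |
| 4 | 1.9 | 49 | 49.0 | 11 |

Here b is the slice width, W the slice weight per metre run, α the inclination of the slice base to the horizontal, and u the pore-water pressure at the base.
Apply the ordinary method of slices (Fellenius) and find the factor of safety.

Ordinary method of slices: FS = Σ[c'·Δl_i + (W_i cosα_i − u_i·Δl_i)·tanφ'] / Σ W_i sinα_i, with Δl_i = b_i / cosα_i.
Slice 1: Δl = 1.4/cos1.5° = 1.400 m; N'_1 = 28·cos1.5° − 7·1.400 = 18.2; c'Δl = 0.70; W sinα = 0.7
Slice 2: Δl = 2.6/cos14.0° = 2.680 m; N'_2 = 187·cos14.0° − 22·2.680 = 122.5; c'Δl = 1.34; W sinα = 45.2
Slice 3: Δl = 2.5/cos31.1° = 2.920 m; N'_3 = 155·cos31.1° − 3·2.920 = 124.0; c'Δl = 1.46; W sinα = 80.1
Slice 4: Δl = 1.9/cos49.0° = 2.896 m; N'_4 = 49·cos49.0° − 11·2.896 = 0.3; c'Δl = 1.45; W sinα = 37.0
Σc'Δl = 4.9 kN/m; ΣN' = 264.9 kN/m; ΣW sinα = 163.0 kN/m
Resisting = 4.9 + 264.9·tan24.5° = 4.9 + 120.7 = 125.7 kN/m
FS = 125.7 / 163.0 = 0.771

FS = 0.77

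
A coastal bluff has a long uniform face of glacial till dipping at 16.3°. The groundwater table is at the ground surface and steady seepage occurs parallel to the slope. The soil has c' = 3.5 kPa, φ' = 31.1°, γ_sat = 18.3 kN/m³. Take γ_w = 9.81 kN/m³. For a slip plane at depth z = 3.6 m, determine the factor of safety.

With seepage parallel to the slope and the water table at the surface, the effective normal stress on the slip plane uses the buoyant unit weight γ' = γ_sat − γ_w while the driving shear stress uses γ_sat:
FS = [c' + γ' z cos²β tanφ'] / [γ_sat z sinβ cosβ]
γ' = 18.3 − 9.81 = 8.49 kN/m³
Numerator = 3.5 + 8.49·3.6·cos²16.3°·tan31.1° = 3.5 + 8.49·3.6·0.9212·0.6032 = 20.485 kPa
Denominator = 18.3·3.6·sin16.3°·cos16.3° = 18.3·3.6·0.2807·0.9598 = 17.747 kPa
FS = 20.485 / 17.747 = 1.154

FS = 1.15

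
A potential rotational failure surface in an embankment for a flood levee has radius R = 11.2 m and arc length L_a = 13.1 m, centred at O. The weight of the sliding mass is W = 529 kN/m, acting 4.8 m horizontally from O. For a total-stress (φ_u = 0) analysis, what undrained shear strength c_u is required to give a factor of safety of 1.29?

FS = c_u·L_a·R / (W·d), so c_u = FS·W·d / (L_a·R).
c_u = 1.29·529·4.8 / (13.10·11.2) = 3275.6 / 146.72 = 22.33 kPa

c_u = 22.3 kPa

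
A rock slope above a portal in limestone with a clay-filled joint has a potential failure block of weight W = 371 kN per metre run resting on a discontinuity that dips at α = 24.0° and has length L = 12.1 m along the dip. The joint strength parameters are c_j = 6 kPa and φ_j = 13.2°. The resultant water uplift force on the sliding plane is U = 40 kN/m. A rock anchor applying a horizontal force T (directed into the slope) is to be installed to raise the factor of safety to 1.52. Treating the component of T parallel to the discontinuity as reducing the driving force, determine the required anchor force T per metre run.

T = 58 kN/m

Resolving forces along and normal to the sliding plane, with the horizontal anchor force T adding T·sinα to the effective normal force and T·cosα acting up the plane against the driving force:
FS = [c_jL + (W cosα − U + T sinα) tanφ_j] / [W sinα − T cosα]
Without the anchor: N' = 298.9 kN/m, driving T_d = 150.9 kN/m, resisting R = 6·12.1 + 298.9·tan13.2° = 142.7 kN/m, FS = 0.95.
Setting FS = 1.52 and solving for T:
1.52·(150.9 − T cos24.0°) = 142.7 + T sin24.0°·tan13.2°
T·(sin24.0°·tan13.2° + 1.52·cos24.0°) = 1.52·150.9 − 142.7
T·(0.4067·0.2345 + 1.52·0.9135) = 229.4 − 142.7 = 86.7
T·1.4840 = 86.7
T = 58.4 kN/m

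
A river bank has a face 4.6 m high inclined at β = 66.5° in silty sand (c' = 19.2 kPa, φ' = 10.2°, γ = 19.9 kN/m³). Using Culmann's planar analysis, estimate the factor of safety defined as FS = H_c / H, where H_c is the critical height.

FS = 1.70

H_c = (4c'/γ) · sinβ cosφ' / [1 − cos(β − φ')]
    = (4·19.2/19.9) · sin66.5°·cos10.2° / [1 − cos56.3°]
    = 3.859 · 0.9026 / 0.4452 = 7.82 m
FS = H_c / H = 7.82 / 4.6 = 1.701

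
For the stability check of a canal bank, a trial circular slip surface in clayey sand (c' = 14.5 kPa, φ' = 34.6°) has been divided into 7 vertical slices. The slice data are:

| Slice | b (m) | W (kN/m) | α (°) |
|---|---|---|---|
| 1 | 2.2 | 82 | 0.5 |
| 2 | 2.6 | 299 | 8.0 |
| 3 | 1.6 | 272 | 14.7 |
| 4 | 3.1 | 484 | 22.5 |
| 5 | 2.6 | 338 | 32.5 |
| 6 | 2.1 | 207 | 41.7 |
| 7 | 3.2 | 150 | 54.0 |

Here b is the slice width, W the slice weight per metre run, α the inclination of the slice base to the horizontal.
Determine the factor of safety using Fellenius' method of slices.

FS = 1.93

Ordinary method of slices: FS = Σ[c'·Δl_i + (W_i cosα_i)·tanφ'] / Σ W_i sinα_i, with Δl_i = b_i / cosα_i.
Slice 1: Δl = 2.2/cos0.5° = 2.200 m; N'_1 = 82·cos0.5° = 82.0; c'Δl = 31.90; W sinα = 0.7
Slice 2: Δl = 2.6/cos8.0° = 2.626 m; N'_2 = 299·cos8.0° = 296.1; c'Δl = 38.07; W sinα = 41.6
Slice 3: Δl = 1.6/cos14.7° = 1.654 m; N'_3 = 272·cos14.7° = 263.1; c'Δl = 23.99; W sinα = 69.0
Slice 4: Δl = 3.1/cos22.5° = 3.355 m; N'_4 = 484·cos22.5° = 447.2; c'Δl = 48.65; W sinα = 185.2
Slice 5: Δl = 2.6/cos32.5° = 3.083 m; N'_5 = 338·cos32.5° = 285.1; c'Δl = 44.70; W sinα = 181.6
Slice 6: Δl = 2.1/cos41.7° = 2.813 m; N'_6 = 207·cos41.7° = 154.6; c'Δl = 40.78; W sinα = 137.7
Slice 7: Δl = 3.2/cos54.0° = 5.444 m; N'_7 = 150·cos54.0° = 88.2; c'Δl = 78.94; W sinα = 121.4
Σc'Δl = 307.0 kN/m; ΣN' = 1616.1 kN/m; ΣW sinα = 737.2 kN/m
Resisting = 307.0 + 1616.1·tan34.6° = 307.0 + 1114.9 = 1421.9 kN/m
FS = 1421.9 / 737.2 = 1.929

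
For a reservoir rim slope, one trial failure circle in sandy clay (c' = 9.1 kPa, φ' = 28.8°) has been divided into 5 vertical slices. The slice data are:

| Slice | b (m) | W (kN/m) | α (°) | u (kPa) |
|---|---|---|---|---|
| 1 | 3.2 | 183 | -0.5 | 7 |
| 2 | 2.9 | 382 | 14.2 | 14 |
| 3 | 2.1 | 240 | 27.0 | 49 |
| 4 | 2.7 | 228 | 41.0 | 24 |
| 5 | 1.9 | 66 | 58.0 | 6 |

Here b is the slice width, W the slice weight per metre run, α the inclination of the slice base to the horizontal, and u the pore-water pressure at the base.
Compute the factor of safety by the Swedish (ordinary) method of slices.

FS = 1.28

Ordinary method of slices: FS = Σ[c'·Δl_i + (W_i cosα_i − u_i·Δl_i)·tanφ'] / Σ W_i sinα_i, with Δl_i = b_i / cosα_i.
Slice 1: Δl = 3.2/cos(-0.5°) = 3.200 m; N'_1 = 183·cos(-0.5°) − 7·3.200 = 160.6; c'Δl = 29.12; W sinα = -1.6
Slice 2: Δl = 2.9/cos14.2° = 2.991 m; N'_2 = 382·cos14.2° − 14·2.991 = 328.4; c'Δl = 27.22; W sinα = 93.7
Slice 3: Δl = 2.1/cos27.0° = 2.357 m; N'_3 = 240·cos27.0° − 49·2.357 = 98.4; c'Δl = 21.45; W sinα = 109.0
Slice 4: Δl = 2.7/cos41.0° = 3.578 m; N'_4 = 228·cos41.0° − 24·3.578 = 86.2; c'Δl = 32.56; W sinα = 149.6
Slice 5: Δl = 1.9/cos58.0° = 3.585 m; N'_5 = 66·cos58.0° − 6·3.585 = 13.5; c'Δl = 32.63; W sinα = 56.0
Σc'Δl = 143.0 kN/m; ΣN' = 687.1 kN/m; ΣW sinα = 406.6 kN/m
Resisting = 143.0 + 687.1·tan28.8° = 143.0 + 377.7 = 520.7 kN/m
FS = 520.7 / 406.6 = 1.281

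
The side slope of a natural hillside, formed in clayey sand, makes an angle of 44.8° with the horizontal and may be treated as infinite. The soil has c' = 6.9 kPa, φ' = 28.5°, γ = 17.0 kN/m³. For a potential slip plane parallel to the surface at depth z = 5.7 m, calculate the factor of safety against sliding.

For an infinite slope with a slip plane parallel to the surface (no pore pressure): FS = [c' + γz cos²β tanφ'] / [γz sinβ cosβ].
γz = 17.0·5.7 = 96.90 kN/m²
Numerator = 6.9 + 96.90·cos²44.8°·tan28.5° = 6.9 + 96.90·0.5035·0.5430 = 33.390 kPa
Denominator = 96.90·sin44.8°·cos44.8° = 96.90·0.7046·0.7096 = 48.449 kPa
FS = 33.390 / 48.449 = 0.689

FS = 0.69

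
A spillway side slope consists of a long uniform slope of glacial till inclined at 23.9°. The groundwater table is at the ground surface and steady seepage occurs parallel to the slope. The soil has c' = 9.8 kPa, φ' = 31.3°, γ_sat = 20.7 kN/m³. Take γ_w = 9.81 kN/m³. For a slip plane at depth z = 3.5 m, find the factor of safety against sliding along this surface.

With seepage parallel to the slope and the water table at the surface, the effective normal stress on the slip plane uses the buoyant unit weight γ' = γ_sat − γ_w while the driving shear stress uses γ_sat:
FS = [c' + γ' z cos²β tanφ'] / [γ_sat z sinβ cosβ]
γ' = 20.7 − 9.81 = 10.89 kN/m³
Numerator = 9.8 + 10.89·3.5·cos²23.9°·tan31.3° = 9.8 + 10.89·3.5·0.8359·0.6080 = 29.170 kPa
Denominator = 20.7·3.5·sin23.9°·cos23.9° = 20.7·3.5·0.4051·0.9143 = 26.836 kPa
FS = 29.170 / 26.836 = 1.087

FS = 1.09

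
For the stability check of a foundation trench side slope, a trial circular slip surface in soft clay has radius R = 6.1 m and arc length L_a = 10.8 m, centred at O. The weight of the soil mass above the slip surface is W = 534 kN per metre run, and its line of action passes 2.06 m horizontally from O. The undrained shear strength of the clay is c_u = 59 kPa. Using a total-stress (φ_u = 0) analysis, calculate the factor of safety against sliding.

Taking moments about the centre O, the resisting moment is provided by the undrained shear strength acting along the arc:
M_R = c_u·L_a·R = 59·10.80·6.1 = 3886.9 kN·m/m
M_D = W·d = 534·2.06 = 1100.0 kN·m/m
FS = M_R / M_D = 3886.9 / 1100.0 = 3.533

FS = 3.53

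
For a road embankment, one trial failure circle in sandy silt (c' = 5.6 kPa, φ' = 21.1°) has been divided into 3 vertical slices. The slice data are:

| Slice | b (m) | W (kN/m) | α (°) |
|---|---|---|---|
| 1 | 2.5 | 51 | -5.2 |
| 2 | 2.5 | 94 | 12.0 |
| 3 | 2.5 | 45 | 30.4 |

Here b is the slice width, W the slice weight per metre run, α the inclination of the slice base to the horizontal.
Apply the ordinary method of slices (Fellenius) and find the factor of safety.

FS = 3.04

Ordinary method of slices: FS = Σ[c'·Δl_i + (W_i cosα_i)·tanφ'] / Σ W_i sinα_i, with Δl_i = b_i / cosα_i.
Slice 1: Δl = 2.5/cos(-5.2°) = 2.510 m; N'_1 = 51·cos(-5.2°) = 50.8; c'Δl = 14.06; W sinα = -4.6
Slice 2: Δl = 2.5/cos12.0° = 2.556 m; N'_2 = 94·cos12.0° = 91.9; c'Δl = 14.31; W sinα = 19.5
Slice 3: Δl = 2.5/cos30.4° = 2.899 m; N'_3 = 45·cos30.4° = 38.8; c'Δl = 16.23; W sinα = 22.8
Σc'Δl = 44.6 kN/m; ΣN' = 181.5 kN/m; ΣW sinα = 37.7 kN/m
Resisting = 44.6 + 181.5·tan21.1° = 44.6 + 70.1 = 114.7 kN/m
FS = 114.7 / 37.7 = 3.042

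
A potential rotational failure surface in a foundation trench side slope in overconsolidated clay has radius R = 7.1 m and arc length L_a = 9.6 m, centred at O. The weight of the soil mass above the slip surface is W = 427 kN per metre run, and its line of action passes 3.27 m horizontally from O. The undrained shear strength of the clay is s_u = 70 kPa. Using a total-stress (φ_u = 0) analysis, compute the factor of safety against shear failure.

FS = 3.42

Taking moments about the centre O, the resisting moment is provided by the undrained shear strength acting along the arc:
M_R = s_u·L_a·R = 70·9.60·7.1 = 4771.2 kN·m/m
M_D = W·d = 427·3.27 = 1396.3 kN·m/m
FS = M_R / M_D = 4771.2 / 1396.3 = 3.417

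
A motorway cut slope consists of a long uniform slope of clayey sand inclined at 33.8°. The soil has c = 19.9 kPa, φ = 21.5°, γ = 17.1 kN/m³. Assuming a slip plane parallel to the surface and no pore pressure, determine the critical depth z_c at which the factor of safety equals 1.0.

z_c = 6.12 m

Setting FS = 1.00 in FS = [c + γz cos²β tanφ] / [γz sinβ cosβ] and solving for z:
z = c / [γ cosβ (FS·sinβ − cosβ·tanφ)]
  = 19.9 / [17.1·cos33.8°·(1.00·sin33.8° − cos33.8°·tan21.5°)]
  = 19.9 / [17.1·0.8310·(1.00·0.5563 − 0.8310·0.3939)]
  = 19.9 / 3.2535 = 6.116 m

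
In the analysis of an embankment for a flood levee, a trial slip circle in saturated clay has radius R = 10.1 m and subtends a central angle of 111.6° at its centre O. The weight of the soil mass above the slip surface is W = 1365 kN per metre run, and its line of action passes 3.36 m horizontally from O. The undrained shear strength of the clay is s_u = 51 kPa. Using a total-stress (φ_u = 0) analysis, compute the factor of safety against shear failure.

Taking moments about the centre O, the resisting moment is provided by the undrained shear strength acting along the arc:
Arc length L_a = R·θ = 10.1·(111.6°·π/180) = 10.1·1.9478 = 19.67 m
M_R = s_u·L_a·R = 51·19.67·10.1 = 10133.4 kN·m/m
M_D = W·d = 1365·3.36 = 4586.4 kN·m/m
FS = M_R / M_D = 10133.4 / 4586.4 = 2.209

FS = 2.21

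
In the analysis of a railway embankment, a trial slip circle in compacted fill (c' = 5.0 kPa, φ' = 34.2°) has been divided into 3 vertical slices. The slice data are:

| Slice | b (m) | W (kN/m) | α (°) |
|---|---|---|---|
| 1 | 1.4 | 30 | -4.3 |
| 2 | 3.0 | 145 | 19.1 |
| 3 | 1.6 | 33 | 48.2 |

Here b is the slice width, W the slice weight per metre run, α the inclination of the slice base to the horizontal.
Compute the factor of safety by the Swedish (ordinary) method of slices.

Ordinary method of slices: FS = Σ[c'·Δl_i + (W_i cosα_i)·tanφ'] / Σ W_i sinα_i, with Δl_i = b_i / cosα_i.
Slice 1: Δl = 1.4/cos(-4.3°) = 1.404 m; N'_1 = 30·cos(-4.3°) = 29.9; c'Δl = 7.02; W sinα = -2.2
Slice 2: Δl = 3.0/cos19.1° = 3.175 m; N'_2 = 145·cos19.1° = 137.0; c'Δl = 15.87; W sinα = 47.4
Slice 3: Δl = 1.6/cos48.2° = 2.400 m; N'_3 = 33·cos48.2° = 22.0; c'Δl = 12.00; W sinα = 24.6
Σc'Δl = 34.9 kN/m; ΣN' = 188.9 kN/m; ΣW sinα = 69.8 kN/m
Resisting = 34.9 + 188.9·tan34.2° = 34.9 + 128.4 = 163.3 kN/m
FS = 163.3 / 69.8 = 2.339

FS = 2.34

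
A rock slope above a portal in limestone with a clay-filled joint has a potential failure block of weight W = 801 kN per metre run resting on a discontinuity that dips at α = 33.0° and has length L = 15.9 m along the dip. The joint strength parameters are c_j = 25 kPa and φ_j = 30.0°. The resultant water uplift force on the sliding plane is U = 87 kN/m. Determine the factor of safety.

Resolving the block weight along and normal to the plane and applying the Mohr–Coulomb strength on the joint:
N' = W cosα − U = 801·cos33.0° − 87 = 584.8 kN/m
Driving force T = W sinα = 801·sin33.0° = 436.3 kN/m
Resisting force R = c_j·L + N'·tanφ_j = 25·15.9 + 584.8·tan30.0° = 397.5 + 337.6 = 735.1 kN/m
FS = R / T = 735.1 / 436.3 = 1.685

FS = 1.69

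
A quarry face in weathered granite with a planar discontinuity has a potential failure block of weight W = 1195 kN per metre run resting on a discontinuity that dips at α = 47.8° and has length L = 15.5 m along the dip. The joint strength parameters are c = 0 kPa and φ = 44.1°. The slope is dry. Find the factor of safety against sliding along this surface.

FS = 0.88

Resolving the block weight along and normal to the plane and applying the Mohr–Coulomb strength on the joint:
N' = W cosα = 1195·cos47.8° = 802.7 kN/m
Driving force T = W sinα = 1195·sin47.8° = 885.3 kN/m
Resisting force R = c·L + N'·tanφ = 0·15.5 + 802.7·tan44.1° = 0.0 + 777.9 = 777.9 kN/m
FS = R / T = 777.9 / 885.3 = 0.879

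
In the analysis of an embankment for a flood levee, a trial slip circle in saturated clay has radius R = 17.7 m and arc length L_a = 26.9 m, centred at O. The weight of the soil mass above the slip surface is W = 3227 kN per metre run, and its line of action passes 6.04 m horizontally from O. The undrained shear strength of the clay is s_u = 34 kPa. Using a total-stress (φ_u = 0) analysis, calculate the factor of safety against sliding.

FS = 0.83

Taking moments about the centre O, the resisting moment is provided by the undrained shear strength acting along the arc:
M_R = s_u·L_a·R = 34·26.90·17.7 = 16188.4 kN·m/m
M_D = W·d = 3227·6.04 = 19491.1 kN·m/m
FS = M_R / M_D = 16188.4 / 19491.1 = 0.831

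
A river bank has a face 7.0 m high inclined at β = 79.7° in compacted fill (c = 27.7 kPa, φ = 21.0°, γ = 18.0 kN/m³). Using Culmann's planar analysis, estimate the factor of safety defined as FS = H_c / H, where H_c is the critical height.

FS = 1.68

H_c = (4c/γ) · sinβ cosφ / [1 − cos(β − φ)]
    = (4·27.7/18.0) · sin79.7°·cos21.0° / [1 − cos58.7°]
    = 6.156 · 0.9185 / 0.4805 = 11.77 m
FS = H_c / H = 11.77 / 7.0 = 1.681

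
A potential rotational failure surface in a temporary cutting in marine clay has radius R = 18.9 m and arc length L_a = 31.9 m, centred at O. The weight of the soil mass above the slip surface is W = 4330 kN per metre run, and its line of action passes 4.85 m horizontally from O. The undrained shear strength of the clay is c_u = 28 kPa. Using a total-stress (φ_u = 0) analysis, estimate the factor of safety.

FS = 0.80

Taking moments about the centre O, the resisting moment is provided by the undrained shear strength acting along the arc:
M_R = c_u·L_a·R = 28·31.90·18.9 = 16881.5 kN·m/m
M_D = W·d = 4330·4.85 = 21000.5 kN·m/m
FS = M_R / M_D = 16881.5 / 21000.5 = 0.804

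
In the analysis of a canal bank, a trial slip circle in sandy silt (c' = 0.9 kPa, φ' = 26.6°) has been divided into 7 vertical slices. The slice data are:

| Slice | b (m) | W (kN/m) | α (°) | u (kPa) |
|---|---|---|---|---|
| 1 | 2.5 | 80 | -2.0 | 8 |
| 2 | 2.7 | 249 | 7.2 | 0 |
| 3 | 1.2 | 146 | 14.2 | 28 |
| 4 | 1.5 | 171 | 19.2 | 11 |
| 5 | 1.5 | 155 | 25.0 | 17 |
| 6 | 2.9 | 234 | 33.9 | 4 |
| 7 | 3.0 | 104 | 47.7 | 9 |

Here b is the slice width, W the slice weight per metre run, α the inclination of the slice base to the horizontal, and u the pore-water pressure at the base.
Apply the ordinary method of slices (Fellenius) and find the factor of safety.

FS = 1.16

Ordinary method of slices: FS = Σ[c'·Δl_i + (W_i cosα_i − u_i·Δl_i)·tanφ'] / Σ W_i sinα_i, with Δl_i = b_i / cosα_i.
Slice 1: Δl = 2.5/cos(-2.0°) = 2.502 m; N'_1 = 80·cos(-2.0°) − 8·2.502 = 59.9; c'Δl = 2.25; W sinα = -2.8
Slice 2: Δl = 2.7/cos7.2° = 2.721 m; N'_2 = 249·cos7.2° − 0·2.721 = 247.0; c'Δl = 2.45; W sinα = 31.2
Slice 3: Δl = 1.2/cos14.2° = 1.238 m; N'_3 = 146·cos14.2° − 28·1.238 = 106.9; c'Δl = 1.11; W sinα = 35.8
Slice 4: Δl = 1.5/cos19.2° = 1.588 m; N'_4 = 171·cos19.2° − 11·1.588 = 144.0; c'Δl = 1.43; W sinα = 56.2
Slice 5: Δl = 1.5/cos25.0° = 1.655 m; N'_5 = 155·cos25.0° − 17·1.655 = 112.3; c'Δl = 1.49; W sinα = 65.5
Slice 6: Δl = 2.9/cos33.9° = 3.494 m; N'_6 = 234·cos33.9° − 4·3.494 = 180.2; c'Δl = 3.14; W sinα = 130.5
Slice 7: Δl = 3.0/cos47.7° = 4.458 m; N'_7 = 104·cos47.7° − 9·4.458 = 29.9; c'Δl = 4.01; W sinα = 76.9
Σc'Δl = 15.9 kN/m; ΣN' = 880.3 kN/m; ΣW sinα = 393.4 kN/m
Resisting = 15.9 + 880.3·tan26.6° = 15.9 + 440.8 = 456.7 kN/m
FS = 456.7 / 393.4 = 1.161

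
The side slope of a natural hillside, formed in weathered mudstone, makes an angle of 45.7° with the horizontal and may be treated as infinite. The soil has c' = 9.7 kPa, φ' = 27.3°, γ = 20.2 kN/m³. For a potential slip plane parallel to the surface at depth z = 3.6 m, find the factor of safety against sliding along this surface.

FS = 0.77

For an infinite slope with a slip plane parallel to the surface (no pore pressure): FS = [c' + γz cos²β tanφ'] / [γz sinβ cosβ].
γz = 20.2·3.6 = 72.72 kN/m²
Numerator = 9.7 + 72.72·cos²45.7°·tan27.3° = 9.7 + 72.72·0.4878·0.5161 = 28.008 kPa
Denominator = 72.72·sin45.7°·cos45.7° = 72.72·0.7157·0.6984 = 36.349 kPa
FS = 28.008 / 36.349 = 0.771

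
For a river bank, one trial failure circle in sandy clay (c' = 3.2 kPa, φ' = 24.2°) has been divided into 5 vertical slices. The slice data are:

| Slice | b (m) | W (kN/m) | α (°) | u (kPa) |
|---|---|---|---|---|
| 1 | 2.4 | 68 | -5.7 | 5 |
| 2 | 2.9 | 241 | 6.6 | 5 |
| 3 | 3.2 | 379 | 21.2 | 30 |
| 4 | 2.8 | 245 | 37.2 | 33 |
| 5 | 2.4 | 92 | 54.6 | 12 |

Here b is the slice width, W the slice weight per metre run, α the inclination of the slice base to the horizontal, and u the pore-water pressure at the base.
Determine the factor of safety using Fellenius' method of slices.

FS = 0.86

Ordinary method of slices: FS = Σ[c'·Δl_i + (W_i cosα_i − u_i·Δl_i)·tanφ'] / Σ W_i sinα_i, with Δl_i = b_i / cosα_i.
Slice 1: Δl = 2.4/cos(-5.7°) = 2.412 m; N'_1 = 68·cos(-5.7°) − 5·2.412 = 55.6; c'Δl = 7.72; W sinα = -6.8
Slice 2: Δl = 2.9/cos6.6° = 2.919 m; N'_2 = 241·cos6.6° − 5·2.919 = 224.8; c'Δl = 9.34; W sinα = 27.7
Slice 3: Δl = 3.2/cos21.2° = 3.432 m; N'_3 = 379·cos21.2° − 30·3.432 = 250.4; c'Δl = 10.98; W sinα = 137.1
Slice 4: Δl = 2.8/cos37.2° = 3.515 m; N'_4 = 245·cos37.2° − 33·3.515 = 79.1; c'Δl = 11.25; W sinα = 148.1
Slice 5: Δl = 2.4/cos54.6° = 4.143 m; N'_5 = 92·cos54.6° − 12·4.143 = 3.6; c'Δl = 13.26; W sinα = 75.0
Σc'Δl = 52.5 kN/m; ΣN' = 613.5 kN/m; ΣW sinα = 381.1 kN/m
Resisting = 52.5 + 613.5·tan24.2° = 52.5 + 275.7 = 328.3 kN/m
FS = 328.3 / 381.1 = 0.861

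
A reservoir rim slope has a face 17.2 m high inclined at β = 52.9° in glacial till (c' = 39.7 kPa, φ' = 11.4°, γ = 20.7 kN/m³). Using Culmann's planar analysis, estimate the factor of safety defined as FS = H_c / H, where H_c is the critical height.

FS = 1.39

H_c = (4c'/γ) · sinβ cosφ' / [1 − cos(β − φ')]
    = (4·39.7/20.7) · sin52.9°·cos11.4° / [1 − cos41.5°]
    = 7.671 · 0.7818 / 0.2510 = 23.89 m
FS = H_c / H = 23.89 / 17.2 = 1.389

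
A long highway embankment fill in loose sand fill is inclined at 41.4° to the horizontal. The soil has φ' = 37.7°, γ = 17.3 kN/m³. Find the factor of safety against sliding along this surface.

FS = 0.88

For a dry cohesionless infinite slope the factor of safety is FS = tanφ' / tanβ.
FS = tan37.7° / tan41.4° = 0.7729 / 0.8816 = 0.877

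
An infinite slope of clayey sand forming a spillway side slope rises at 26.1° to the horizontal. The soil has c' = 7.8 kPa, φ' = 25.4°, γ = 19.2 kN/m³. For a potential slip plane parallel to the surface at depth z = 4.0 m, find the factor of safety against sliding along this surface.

For an infinite slope with a slip plane parallel to the surface (no pore pressure): FS = [c' + γz cos²β tanφ'] / [γz sinβ cosβ].
γz = 19.2·4.0 = 76.80 kN/m²
Numerator = 7.8 + 76.80·cos²26.1°·tan25.4° = 7.8 + 76.80·0.8065·0.4748 = 37.209 kPa
Denominator = 76.80·sin26.1°·cos26.1° = 76.80·0.4399·0.8980 = 30.342 kPa
FS = 37.209 / 30.342 = 1.226

FS = 1.23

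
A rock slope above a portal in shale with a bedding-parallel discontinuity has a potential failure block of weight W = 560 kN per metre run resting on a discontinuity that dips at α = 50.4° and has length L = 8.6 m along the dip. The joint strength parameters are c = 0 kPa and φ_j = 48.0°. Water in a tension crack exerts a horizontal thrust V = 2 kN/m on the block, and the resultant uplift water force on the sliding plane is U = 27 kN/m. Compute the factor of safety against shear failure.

FS = 0.84

Resolving the block weight along and normal to the plane and applying the Mohr–Coulomb strength on the joint:
N' = W cosα − U − V sinα = 560·cos50.4° − 27 − 2·sin50.4° = 328.4 kN/m
Driving force T = W sinα + V cosα = 560·sin50.4° + 2·cos50.4° = 432.8 kN/m
Resisting force R = c·L + N'·tanφ_j = 0·8.6 + 328.4·tan48.0° = 0.0 + 364.7 = 364.7 kN/m
FS = R / T = 364.7 / 432.8 = 0.843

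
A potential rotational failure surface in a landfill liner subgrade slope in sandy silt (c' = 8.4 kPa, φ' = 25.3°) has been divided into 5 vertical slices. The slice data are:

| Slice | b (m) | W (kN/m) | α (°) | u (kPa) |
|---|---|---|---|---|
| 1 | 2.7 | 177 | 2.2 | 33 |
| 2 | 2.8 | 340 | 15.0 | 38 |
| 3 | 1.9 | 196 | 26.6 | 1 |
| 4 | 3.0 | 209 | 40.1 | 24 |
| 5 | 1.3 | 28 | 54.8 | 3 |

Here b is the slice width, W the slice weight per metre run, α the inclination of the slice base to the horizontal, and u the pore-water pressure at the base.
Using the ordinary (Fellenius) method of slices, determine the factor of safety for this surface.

FS = 1.11

Ordinary method of slices: FS = Σ[c'·Δl_i + (W_i cosα_i − u_i·Δl_i)·tanφ'] / Σ W_i sinα_i, with Δl_i = b_i / cosα_i.
Slice 1: Δl = 2.7/cos2.2° = 2.702 m; N'_1 = 177·cos2.2° − 33·2.702 = 87.7; c'Δl = 22.70; W sinα = 6.8
Slice 2: Δl = 2.8/cos15.0° = 2.899 m; N'_2 = 340·cos15.0° − 38·2.899 = 218.3; c'Δl = 24.35; W sinα = 88.0
Slice 3: Δl = 1.9/cos26.6° = 2.125 m; N'_3 = 196·cos26.6° − 1·2.125 = 173.1; c'Δl = 17.85; W sinα = 87.8
Slice 4: Δl = 3.0/cos40.1° = 3.922 m; N'_4 = 209·cos40.1° − 24·3.922 = 65.7; c'Δl = 32.94; W sinα = 134.6
Slice 5: Δl = 1.3/cos54.8° = 2.255 m; N'_5 = 28·cos54.8° − 3·2.255 = 9.4; c'Δl = 18.94; W sinα = 22.9
Σc'Δl = 116.8 kN/m; ΣN' = 554.2 kN/m; ΣW sinα = 340.1 kN/m
Resisting = 116.8 + 554.2·tan25.3° = 116.8 + 262.0 = 378.8 kN/m
FS = 378.8 / 340.1 = 1.114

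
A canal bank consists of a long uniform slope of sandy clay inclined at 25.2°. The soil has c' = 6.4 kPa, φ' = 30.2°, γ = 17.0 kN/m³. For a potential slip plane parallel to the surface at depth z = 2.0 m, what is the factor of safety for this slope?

FS = 1.73

For an infinite slope with a slip plane parallel to the surface (no pore pressure): FS = [c' + γz cos²β tanφ'] / [γz sinβ cosβ].
γz = 17.0·2.0 = 34.00 kN/m²
Numerator = 6.4 + 34.00·cos²25.2°·tan30.2° = 6.4 + 34.00·0.8187·0.5820 = 22.601 kPa
Denominator = 34.00·sin25.2°·cos25.2° = 34.00·0.4258·0.9048 = 13.099 kPa
FS = 22.601 / 13.099 = 1.725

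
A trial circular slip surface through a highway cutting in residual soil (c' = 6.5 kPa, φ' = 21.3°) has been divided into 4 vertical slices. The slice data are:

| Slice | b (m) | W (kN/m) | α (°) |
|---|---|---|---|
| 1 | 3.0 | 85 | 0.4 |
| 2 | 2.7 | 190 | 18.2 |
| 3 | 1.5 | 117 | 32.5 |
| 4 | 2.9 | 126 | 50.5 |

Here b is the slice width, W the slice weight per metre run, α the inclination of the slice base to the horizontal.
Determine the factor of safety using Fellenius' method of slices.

Ordinary method of slices: FS = Σ[c'·Δl_i + (W_i cosα_i)·tanφ'] / Σ W_i sinα_i, with Δl_i = b_i / cosα_i.
Slice 1: Δl = 3.0/cos0.4° = 3.000 m; N'_1 = 85·cos0.4° = 85.0; c'Δl = 19.50; W sinα = 0.6
Slice 2: Δl = 2.7/cos18.2° = 2.842 m; N'_2 = 190·cos18.2° = 180.5; c'Δl = 18.47; W sinα = 59.3
Slice 3: Δl = 1.5/cos32.5° = 1.779 m; N'_3 = 117·cos32.5° = 98.7; c'Δl = 11.56; W sinα = 62.9
Slice 4: Δl = 2.9/cos50.5° = 4.559 m; N'_4 = 126·cos50.5° = 80.1; c'Δl = 29.63; W sinα = 97.2
Σc'Δl = 79.2 kN/m; ΣN' = 444.3 kN/m; ΣW sinα = 220.0 kN/m
Resisting = 79.2 + 444.3·tan21.3° = 79.2 + 173.2 = 252.4 kN/m
FS = 252.4 / 220.0 = 1.147

FS = 1.15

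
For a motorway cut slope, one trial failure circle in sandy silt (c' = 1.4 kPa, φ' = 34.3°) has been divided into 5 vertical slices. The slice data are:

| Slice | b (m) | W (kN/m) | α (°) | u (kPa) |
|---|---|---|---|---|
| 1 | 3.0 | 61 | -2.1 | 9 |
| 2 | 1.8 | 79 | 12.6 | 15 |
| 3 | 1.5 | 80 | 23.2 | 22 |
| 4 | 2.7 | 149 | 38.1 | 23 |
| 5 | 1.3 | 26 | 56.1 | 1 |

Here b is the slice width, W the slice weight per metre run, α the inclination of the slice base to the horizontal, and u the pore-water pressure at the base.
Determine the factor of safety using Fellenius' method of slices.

Ordinary method of slices: FS = Σ[c'·Δl_i + (W_i cosα_i − u_i·Δl_i)·tanφ'] / Σ W_i sinα_i, with Δl_i = b_i / cosα_i.
Slice 1: Δl = 3.0/cos(-2.1°) = 3.002 m; N'_1 = 61·cos(-2.1°) − 9·3.002 = 33.9; c'Δl = 4.20; W sinα = -2.2
Slice 2: Δl = 1.8/cos12.6° = 1.844 m; N'_2 = 79·cos12.6° − 15·1.844 = 49.4; c'Δl = 2.58; W sinα = 17.2
Slice 3: Δl = 1.5/cos23.2° = 1.632 m; N'_3 = 80·cos23.2° − 22·1.632 = 37.6; c'Δl = 2.28; W sinα = 31.5
Slice 4: Δl = 2.7/cos38.1° = 3.431 m; N'_4 = 149·cos38.1° − 23·3.431 = 38.3; c'Δl = 4.80; W sinα = 91.9
Slice 5: Δl = 1.3/cos56.1° = 2.331 m; N'_5 = 26·cos56.1° − 1·2.331 = 12.2; c'Δl = 3.26; W sinα = 21.6
Σc'Δl = 17.1 kN/m; ΣN' = 171.5 kN/m; ΣW sinα = 160.0 kN/m
Resisting = 17.1 + 171.5·tan34.3° = 17.1 + 117.0 = 134.1 kN/m
FS = 134.1 / 160.0 = 0.838

FS = 0.84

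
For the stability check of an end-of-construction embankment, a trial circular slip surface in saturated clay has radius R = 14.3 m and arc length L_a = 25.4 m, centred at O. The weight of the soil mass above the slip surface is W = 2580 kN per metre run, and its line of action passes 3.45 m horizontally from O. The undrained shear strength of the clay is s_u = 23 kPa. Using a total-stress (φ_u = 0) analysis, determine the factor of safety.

Taking moments about the centre O, the resisting moment is provided by the undrained shear strength acting along the arc:
M_R = s_u·L_a·R = 23·25.40·14.3 = 8354.1 kN·m/m
M_D = W·d = 2580·3.45 = 8901.0 kN·m/m
FS = M_R / M_D = 8354.1 / 8901.0 = 0.939

FS = 0.94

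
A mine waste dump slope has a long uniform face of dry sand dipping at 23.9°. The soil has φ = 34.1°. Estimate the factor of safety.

For a dry cohesionless infinite slope the factor of safety is FS = tanφ / tanβ.
FS = tan34.1° / tan23.9° = 0.6771 / 0.4431 = 1.528

FS = 1.53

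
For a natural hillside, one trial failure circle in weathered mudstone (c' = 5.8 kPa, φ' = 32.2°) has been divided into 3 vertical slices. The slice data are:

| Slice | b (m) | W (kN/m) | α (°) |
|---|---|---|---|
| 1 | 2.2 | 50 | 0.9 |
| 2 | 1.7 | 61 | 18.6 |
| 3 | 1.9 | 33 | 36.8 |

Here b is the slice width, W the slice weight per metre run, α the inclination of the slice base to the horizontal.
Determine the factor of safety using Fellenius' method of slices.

Ordinary method of slices: FS = Σ[c'·Δl_i + (W_i cosα_i)·tanφ'] / Σ W_i sinα_i, with Δl_i = b_i / cosα_i.
Slice 1: Δl = 2.2/cos0.9° = 2.200 m; N'_1 = 50·cos0.9° = 50.0; c'Δl = 12.76; W sinα = 0.8
Slice 2: Δl = 1.7/cos18.6° = 1.794 m; N'_2 = 61·cos18.6° = 57.8; c'Δl = 10.40; W sinα = 19.5
Slice 3: Δl = 1.9/cos36.8° = 2.373 m; N'_3 = 33·cos36.8° = 26.4; c'Δl = 13.76; W sinα = 19.8
Σc'Δl = 36.9 kN/m; ΣN' = 134.2 kN/m; ΣW sinα = 40.0 kN/m
Resisting = 36.9 + 134.2·tan32.2° = 36.9 + 84.5 = 121.5 kN/m
FS = 121.5 / 40.0 = 3.036

FS = 3.04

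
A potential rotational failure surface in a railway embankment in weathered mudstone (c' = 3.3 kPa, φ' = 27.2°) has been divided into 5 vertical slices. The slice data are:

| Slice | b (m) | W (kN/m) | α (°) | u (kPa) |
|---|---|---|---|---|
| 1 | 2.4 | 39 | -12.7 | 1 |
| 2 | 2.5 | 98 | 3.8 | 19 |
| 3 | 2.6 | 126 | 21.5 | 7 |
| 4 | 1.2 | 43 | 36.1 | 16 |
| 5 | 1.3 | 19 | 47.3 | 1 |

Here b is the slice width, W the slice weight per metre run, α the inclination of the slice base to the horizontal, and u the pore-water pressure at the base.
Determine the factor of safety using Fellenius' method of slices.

Ordinary method of slices: FS = Σ[c'·Δl_i + (W_i cosα_i − u_i·Δl_i)·tanφ'] / Σ W_i sinα_i, with Δl_i = b_i / cosα_i.
Slice 1: Δl = 2.4/cos(-12.7°) = 2.460 m; N'_1 = 39·cos(-12.7°) − 1·2.460 = 35.6; c'Δl = 8.12; W sinα = -8.6
Slice 2: Δl = 2.5/cos3.8° = 2.506 m; N'_2 = 98·cos3.8° − 19·2.506 = 50.2; c'Δl = 8.27; W sinα = 6.5
Slice 3: Δl = 2.6/cos21.5° = 2.794 m; N'_3 = 126·cos21.5° − 7·2.794 = 97.7; c'Δl = 9.22; W sinα = 46.2
Slice 4: Δl = 1.2/cos36.1° = 1.485 m; N'_4 = 43·cos36.1° − 16·1.485 = 11.0; c'Δl = 4.90; W sinα = 25.3
Slice 5: Δl = 1.3/cos47.3° = 1.917 m; N'_5 = 19·cos47.3° − 1·1.917 = 11.0; c'Δl = 6.33; W sinα = 14.0
Σc'Δl = 36.8 kN/m; ΣN' = 205.4 kN/m; ΣW sinα = 83.4 kN/m
Resisting = 36.8 + 205.4·tan27.2° = 36.8 + 105.6 = 142.4 kN/m
FS = 142.4 / 83.4 = 1.707

FS = 1.71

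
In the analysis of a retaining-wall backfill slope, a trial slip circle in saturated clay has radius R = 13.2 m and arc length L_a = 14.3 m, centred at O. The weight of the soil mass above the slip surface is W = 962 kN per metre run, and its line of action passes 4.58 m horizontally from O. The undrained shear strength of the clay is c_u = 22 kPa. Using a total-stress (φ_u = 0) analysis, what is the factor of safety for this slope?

FS = 0.94

Taking moments about the centre O, the resisting moment is provided by the undrained shear strength acting along the arc:
M_R = c_u·L_a·R = 22·14.30·13.2 = 4152.7 kN·m/m
M_D = W·d = 962·4.58 = 4406.0 kN·m/m
FS = M_R / M_D = 4152.7 / 4406.0 = 0.943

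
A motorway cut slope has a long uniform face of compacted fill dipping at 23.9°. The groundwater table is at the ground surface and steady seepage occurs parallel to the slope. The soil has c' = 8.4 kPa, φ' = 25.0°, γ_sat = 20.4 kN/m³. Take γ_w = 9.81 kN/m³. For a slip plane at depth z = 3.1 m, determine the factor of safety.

With seepage parallel to the slope and the water table at the surface, the effective normal stress on the slip plane uses the buoyant unit weight γ' = γ_sat − γ_w while the driving shear stress uses γ_sat:
FS = [c' + γ' z cos²β tanφ'] / [γ_sat z sinβ cosβ]
γ' = 20.4 − 9.81 = 10.59 kN/m³
Numerator = 8.4 + 10.59·3.1·cos²23.9°·tan25.0° = 8.4 + 10.59·3.1·0.8359·0.4663 = 21.196 kPa
Denominator = 20.4·3.1·sin23.9°·cos23.9° = 20.4·3.1·0.4051·0.9143 = 23.424 kPa
FS = 21.196 / 23.424 = 0.905

FS = 0.90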